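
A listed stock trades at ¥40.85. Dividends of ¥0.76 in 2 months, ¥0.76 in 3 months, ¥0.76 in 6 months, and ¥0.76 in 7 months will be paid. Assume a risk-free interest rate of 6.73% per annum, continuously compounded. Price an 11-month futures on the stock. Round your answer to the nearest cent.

PV(dividends) I = 0.76·e^(−0.0673·2/12) + 0.76·e^(−0.0673·3/12) + 0.76·e^(−0.0673·6/12) + 0.76·e^(−0.0673·7/12)
I = 0.7515 + 0.7473 + 0.7349 + 0.7307 = 2.9644
F = (S − I)·e^(rT) = (40.85 − 2.9644) · e^(0.0673·11/12)
= 37.8856 · e^0.061692 = 37.8856 × 1.063635 = ¥40.30

¥40.30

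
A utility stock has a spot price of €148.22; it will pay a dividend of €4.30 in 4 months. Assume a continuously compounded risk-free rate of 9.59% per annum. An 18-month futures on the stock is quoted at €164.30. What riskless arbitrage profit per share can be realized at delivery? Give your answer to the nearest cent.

PV(dividends) I = 4.30·e^(−0.0959·4/12) = 4.1647
Fair futures F* = (S − I)·e^(rT) = (148.22 − 4.1647)·e^0.143850 = 144.0553 × 1.154711 = 166.3422
Market €164.30 < fair 166.3422: forward underpriced → reverse cash-and-carry (short the stock, invest proceeds at r, pay the dividends, go long the forward).
Profit at T = |F_mkt − F*| = |164.30 − 166.3422| = €2.04 per share

€2.04 per share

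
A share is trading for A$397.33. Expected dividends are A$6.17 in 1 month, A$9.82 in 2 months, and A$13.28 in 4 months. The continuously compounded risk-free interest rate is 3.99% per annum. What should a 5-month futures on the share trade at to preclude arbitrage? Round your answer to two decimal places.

PV(dividends) I = 6.17·e^(−0.0399·1/12) + 9.82·e^(−0.0399·2/12) + 13.28·e^(−0.0399·4/12)
I = 6.1495 + 9.7549 + 13.1045 = 29.0089
F = (S − I)·e^(rT) = (397.33 − 29.0089) · e^(0.0399·5/12)
= 368.3211 · e^0.016625 = 368.3211 × 1.016764 = A$374.50

A$374.50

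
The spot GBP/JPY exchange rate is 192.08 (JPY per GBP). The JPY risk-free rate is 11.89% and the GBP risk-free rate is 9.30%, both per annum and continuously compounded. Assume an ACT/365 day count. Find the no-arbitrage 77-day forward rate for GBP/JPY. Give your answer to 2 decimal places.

F = S·e^((r_JPY − r_GBP)T) = 192.08 · e^((0.1189 − 0.0930) × 77/365)
= 192.08 · e^0.005464 = 192.08 × 1.005479
F = 193.13 JPY per GBP

193.13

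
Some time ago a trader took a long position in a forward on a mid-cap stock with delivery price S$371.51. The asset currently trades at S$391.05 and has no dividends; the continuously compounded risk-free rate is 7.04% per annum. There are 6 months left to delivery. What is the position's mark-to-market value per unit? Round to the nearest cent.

Current fair forward for the remaining 6 months: F = S·e^(r·T), r = 0.0704
F = 391.05 · e^(0.0704 × 6/12) = 391.05 × 1.035827 = 405.0601
Value of long forward = (F − K)·e^(−rT) = (405.0601 − 371.51) · e^(−0.0704·6/12)
= 33.5501 × 0.965412 = 32.39

S$32.39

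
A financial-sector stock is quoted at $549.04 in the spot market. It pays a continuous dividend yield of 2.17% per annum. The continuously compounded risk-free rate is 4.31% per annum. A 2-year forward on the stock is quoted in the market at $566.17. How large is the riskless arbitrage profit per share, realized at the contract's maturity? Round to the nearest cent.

$6.88 per share

Fair forward: F* = S·e^(carry·T), with carry = (r − q) = 0.0431 − 0.0217 = 0.0214
F* = 549.04 · e^(0.0214 × 2) = 549.04 · e^0.042800 = 549.04 × 1.043729 = $573.0490
Market $566.17 < fair $573.0490: forward underpriced → reverse cash-and-carry (short spot, go long the forward).
At maturity, profit = |F_mkt − F*| = |566.17 − 573.0490| = $6.88 per share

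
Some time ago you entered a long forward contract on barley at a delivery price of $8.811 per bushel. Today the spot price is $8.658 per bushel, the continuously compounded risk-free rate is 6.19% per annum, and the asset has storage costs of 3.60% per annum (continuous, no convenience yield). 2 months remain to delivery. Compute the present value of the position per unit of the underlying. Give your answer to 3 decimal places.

Current fair forward for the remaining 2 months: F = S·e^((r + u)·T), (r + u) = 0.0619 + 0.0360 = 0.0979
F = 8.658 · e^(0.0979 × 2/12) = 8.658 × 1.016451 = 8.8004
Value of long forward = (F − K)·e^(−rT) = (8.8004 − 8.811) · e^(−0.0619·2/12)
= -0.0106 × 0.989736 = -0.010

-$0.010 per bushel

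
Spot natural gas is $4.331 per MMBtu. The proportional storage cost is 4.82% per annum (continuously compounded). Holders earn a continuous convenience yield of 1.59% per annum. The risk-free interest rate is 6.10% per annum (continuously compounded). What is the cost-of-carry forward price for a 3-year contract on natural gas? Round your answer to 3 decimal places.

$5.730 per MMBtu

Net carry = r + u − y = 0.0610 + 0.0482 − 0.0159 = 0.0933
F = S·e^((r+u−y)T) = 4.331 · e^(0.0933 × 3) = 4.331 · e^0.279900
= 4.331 × 1.322998 = $5.730 per MMBtu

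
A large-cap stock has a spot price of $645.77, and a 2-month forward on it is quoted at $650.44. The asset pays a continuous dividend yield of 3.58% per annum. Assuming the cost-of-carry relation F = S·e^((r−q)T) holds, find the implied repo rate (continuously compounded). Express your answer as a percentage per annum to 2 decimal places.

From F = S·e^((r−q)T): (r − q) = ln(F/S)/T
ln(650.44/645.77) = ln(1.007232) = 0.007206
(r − q) = 0.007206 / (2/12) = 0.043236
r = ln(F/S)/T + q = 0.043236 + 0.0358 = 0.079036
r = 7.90%

7.90%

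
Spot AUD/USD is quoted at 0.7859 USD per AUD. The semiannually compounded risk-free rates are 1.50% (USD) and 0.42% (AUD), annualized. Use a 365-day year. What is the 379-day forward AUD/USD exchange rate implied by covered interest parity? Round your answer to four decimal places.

0.7947

By covered interest parity, F = S · (1+r_USD/2)^(2T) / (1+r_AUD/2)^(2T)
= 0.7859 × 1.015638 / 1.004366 = 0.7859 × 1.011223
F = 0.7947 USD per AUD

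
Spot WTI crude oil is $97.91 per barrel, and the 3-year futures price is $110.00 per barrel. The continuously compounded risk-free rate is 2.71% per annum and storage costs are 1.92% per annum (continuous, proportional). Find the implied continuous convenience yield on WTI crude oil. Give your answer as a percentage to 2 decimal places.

0.75%

F = S·e^((r+u−y)T) ⇒ (r+u−y) = ln(F/S)/T
ln(110.00/97.91) = 0.116432; /T ⇒ 0.038811
y = r + u − ln(F/S)/T = 0.0271 + 0.0192 − 0.038811 = 0.007489
y = 0.75%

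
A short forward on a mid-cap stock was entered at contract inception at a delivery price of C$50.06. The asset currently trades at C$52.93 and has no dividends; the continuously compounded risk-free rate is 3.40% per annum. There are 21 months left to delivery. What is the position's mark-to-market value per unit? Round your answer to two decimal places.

-C$5.76

Current fair forward for the remaining 21 months: F = S·e^(r·T), r = 0.0340
F = 52.93 · e^(0.0340 × 21/12) = 52.93 × 1.061306 = 56.1749
Value of long forward = (F − K)·e^(−rT) = (56.1749 − 50.06) · e^(−0.0340·21/12)
= 6.1149 × 0.942236 = 5.76
Short position value = −(long value) = -C$5.76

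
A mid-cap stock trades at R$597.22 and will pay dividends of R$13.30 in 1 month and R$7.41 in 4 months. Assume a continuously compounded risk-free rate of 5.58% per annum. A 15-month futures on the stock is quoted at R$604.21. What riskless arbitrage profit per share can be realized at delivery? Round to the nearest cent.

R$14.16 per share

PV(dividends) I = 13.30·e^(−0.0558·1/12) + 7.41·e^(−0.0558·4/12) = 20.5117
Fair futures F* = (S − I)·e^(rT) = (597.22 − 20.5117)·e^0.069750 = 576.7083 × 1.072240 = 618.3697
Market R$604.21 < fair 618.3697: forward underpriced → reverse cash-and-carry (short the stock, invest proceeds at r, pay the dividends, go long the forward).
Profit at T = |F_mkt − F*| = |604.21 − 618.3697| = R$14.16 per share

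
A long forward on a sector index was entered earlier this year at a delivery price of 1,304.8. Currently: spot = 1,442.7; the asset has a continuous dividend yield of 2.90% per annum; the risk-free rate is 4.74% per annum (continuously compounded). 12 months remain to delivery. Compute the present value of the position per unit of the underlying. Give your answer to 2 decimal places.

Current fair forward for the remaining 12 months: F = S·e^((r − q)·T), (r − q) = 0.0474 − 0.0290 = 0.0184
F = 1442.7 · e^(0.0184 × 12/12) = 1442.7 × 1.01857032 = 1469.4914
Value of long forward = (F − K)·e^(−rT) = (1469.4914 − 1304.8) · e^(−0.0474·12/12)
= 164.6914 × 0.95370584 = 157.07

157.07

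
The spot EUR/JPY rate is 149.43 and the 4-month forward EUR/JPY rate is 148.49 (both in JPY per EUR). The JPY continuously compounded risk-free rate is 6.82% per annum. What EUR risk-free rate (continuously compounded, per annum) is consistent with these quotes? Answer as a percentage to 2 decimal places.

F = S·e^((r_JPY − r_EUR)T) ⇒ r_EUR = r_JPY − ln(F/S)/T
ln(148.49/149.43) = -0.006310; /(4/12) = -0.018930
r_EUR = 0.0682 + 0.018930 = 0.087130
r_EUR = 8.71%

8.71%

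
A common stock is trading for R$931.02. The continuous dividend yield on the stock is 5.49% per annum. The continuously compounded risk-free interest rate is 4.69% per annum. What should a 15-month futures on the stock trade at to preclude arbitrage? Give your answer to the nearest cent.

F = S·e^((r − q)T) = 931.02 · e^((0.0469 − 0.0549) × 15/12)
= 931.02 · e^-0.010000 = 931.02 × 0.990050
F = R$921.76

R$921.76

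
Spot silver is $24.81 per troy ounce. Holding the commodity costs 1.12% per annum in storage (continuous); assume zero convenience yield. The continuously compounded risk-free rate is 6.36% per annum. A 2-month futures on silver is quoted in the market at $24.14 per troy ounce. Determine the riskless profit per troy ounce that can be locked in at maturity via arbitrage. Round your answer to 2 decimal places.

Fair futures: F* = S·e^(carry·T), with carry = (r + u) = 0.0636 + 0.0112 = 0.0748
F* = 24.81 · e^(0.0748 × 2/12) = 24.81 · e^0.012467 = 24.81 × 1.012545 = $25.1212
Market $24.14 < fair $25.1212: forward underpriced → reverse cash-and-carry (short spot, go long the forward).
At maturity, profit = |F_mkt − F*| = |24.14 − 25.1212| = $0.98 per troy ounce

$0.98 per troy ounce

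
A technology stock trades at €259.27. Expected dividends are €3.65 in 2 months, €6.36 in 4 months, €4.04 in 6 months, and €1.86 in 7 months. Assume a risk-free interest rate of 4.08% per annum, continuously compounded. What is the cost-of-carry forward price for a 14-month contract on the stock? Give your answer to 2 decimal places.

€255.47

PV(dividends) I = 3.65·e^(−0.0408·2/12) + 6.36·e^(−0.0408·4/12) + 4.04·e^(−0.0408·6/12) + 1.86·e^(−0.0408·7/12)
I = 3.6253 + 6.2741 + 3.9584 + 1.8163 = 15.6741
F = (S − I)·e^(rT) = (259.27 − 15.6741) · e^(0.0408·14/12)
= 243.5959 · e^0.047600 = 243.5959 × 1.048751 = €255.47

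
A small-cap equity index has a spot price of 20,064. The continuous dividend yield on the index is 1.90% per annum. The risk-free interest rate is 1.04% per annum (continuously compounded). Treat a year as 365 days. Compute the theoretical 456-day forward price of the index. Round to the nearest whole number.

19,850

F = S·e^((r − q)T) = 20064 · e^((0.0104 − 0.0190) × 456/365)
= 20064 · e^-0.010744 = 20064 × 0.989314
F = 19,850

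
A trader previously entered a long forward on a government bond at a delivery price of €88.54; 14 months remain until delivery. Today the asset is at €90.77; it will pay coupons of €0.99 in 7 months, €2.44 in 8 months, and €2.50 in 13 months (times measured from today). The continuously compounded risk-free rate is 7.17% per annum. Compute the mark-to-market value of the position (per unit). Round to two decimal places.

PV(remaining coupons) I = 0.99·e^(−0.0717·7/12) + 2.44·e^(−0.0717·8/12) + 2.50·e^(−0.0717·13/12) = 5.5887
Current forward F = (S − I)·e^(rT) = (90.77 − 5.5887)·e^(0.0717·14/12) = 85.1813 × 1.087248 = 92.6132
Value (long) = (F − K)·e^(−rT) = (92.6132 − 88.54) × 0.919753 = 3.7463
Value = €3.75

€3.75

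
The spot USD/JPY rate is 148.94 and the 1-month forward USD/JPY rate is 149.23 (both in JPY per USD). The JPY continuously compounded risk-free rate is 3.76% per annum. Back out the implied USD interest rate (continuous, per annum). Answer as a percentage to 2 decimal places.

1.43%

F = S·e^((r_JPY − r_USD)T) ⇒ r_USD = r_JPY − ln(F/S)/T
ln(149.23/148.94) = 0.001945; /(1/12) = 0.023340
r_USD = 0.0376 − 0.023340 = 0.014260
r_USD = 1.43%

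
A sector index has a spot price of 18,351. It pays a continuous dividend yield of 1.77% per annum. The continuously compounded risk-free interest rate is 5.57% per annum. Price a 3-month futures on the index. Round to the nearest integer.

18,526

F = S·e^((r − q)T) = 18351 · e^((0.0557 − 0.0177) × 3/12)
= 18351 · e^0.009500 = 18351 × 1.009545
F = 18,526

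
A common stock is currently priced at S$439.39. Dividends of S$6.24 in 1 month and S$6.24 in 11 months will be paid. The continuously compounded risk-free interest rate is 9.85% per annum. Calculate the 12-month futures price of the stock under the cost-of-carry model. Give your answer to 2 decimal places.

S$471.75

PV(dividends) I = 6.24·e^(−0.0985·1/12) + 6.24·e^(−0.0985·11/12)
I = 6.1890 + 5.7013 = 11.8903
F = (S − I)·e^(rT) = (439.39 − 11.8903) · e^(0.0985·12/12)
= 427.4997 · e^0.098500 = 427.4997 × 1.103514 = S$471.75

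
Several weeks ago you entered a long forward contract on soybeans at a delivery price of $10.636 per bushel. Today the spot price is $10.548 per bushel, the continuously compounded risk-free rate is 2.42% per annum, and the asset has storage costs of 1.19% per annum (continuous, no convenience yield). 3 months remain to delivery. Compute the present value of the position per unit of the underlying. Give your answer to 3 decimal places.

$0.008 per bushel

Current fair forward for the remaining 3 months: F = S·e^((r + u)·T), (r + u) = 0.0242 + 0.0119 = 0.0361
F = 10.548 · e^(0.0361 × 3/12) = 10.548 × 1.009066 = 10.6436
Value of long forward = (F − K)·e^(−rT) = (10.6436 − 10.636) · e^(−0.0242·3/12)
= 0.0076 × 0.993968 = 0.008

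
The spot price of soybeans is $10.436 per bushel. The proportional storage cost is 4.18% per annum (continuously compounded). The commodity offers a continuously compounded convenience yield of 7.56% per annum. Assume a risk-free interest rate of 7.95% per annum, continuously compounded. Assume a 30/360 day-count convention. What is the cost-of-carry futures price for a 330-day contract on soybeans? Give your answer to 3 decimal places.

$10.882 per bushel

Net carry = r + u − y = 0.0795 + 0.0418 − 0.0756 = 0.0457
F = S·e^((r+u−y)T) = 10.436 · e^(0.0457 × 330/360) = 10.436 · e^0.041892
= 10.436 × 1.042782 = $10.882 per bushel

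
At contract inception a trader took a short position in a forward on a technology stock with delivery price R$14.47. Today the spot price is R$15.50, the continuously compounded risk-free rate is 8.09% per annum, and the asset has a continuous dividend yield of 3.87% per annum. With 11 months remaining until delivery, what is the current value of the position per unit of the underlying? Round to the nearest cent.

Current fair forward for the remaining 11 months: F = S·e^((r − q)·T), (r − q) = 0.0809 − 0.0387 = 0.0422
F = 15.50 · e^(0.0422 × 11/12) = 15.50 × 1.039441 = 16.1113
Value of long forward = (F − K)·e^(−rT) = (16.1113 − 14.47) · e^(−0.0809·11/12)
= 1.6413 × 0.928525 = 1.52
Short position value = −(long value) = -R$1.52

-R$1.52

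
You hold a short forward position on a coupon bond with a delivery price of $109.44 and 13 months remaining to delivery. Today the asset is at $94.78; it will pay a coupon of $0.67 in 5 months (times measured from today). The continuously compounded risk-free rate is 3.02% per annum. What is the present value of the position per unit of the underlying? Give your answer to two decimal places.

PV(remaining coupons) I = 0.67·e^(−0.0302·5/12) = 0.6616
Current forward F = (S − I)·e^(rT) = (94.78 − 0.6616)·e^(0.0302·13/12) = 94.1184 × 1.033258 = 97.2486
Value (long) = (F − K)·e^(−rT) = (97.2486 − 109.44) × 0.967813 = -11.7990
Short position value = −(long value) = $11.80

$11.80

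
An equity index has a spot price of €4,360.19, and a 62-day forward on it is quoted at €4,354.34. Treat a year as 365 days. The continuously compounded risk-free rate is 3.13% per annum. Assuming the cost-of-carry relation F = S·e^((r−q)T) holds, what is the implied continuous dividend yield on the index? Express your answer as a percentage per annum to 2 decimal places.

3.92%

From F = S·e^((r−q)T): (r − q) = ln(F/S)/T
ln(4354.34/4360.19) = ln(0.998658) = -0.001343
(r − q) = -0.001343 / (62/365) = -0.007906
q = r − ln(F/S)/T = 0.0313 + 0.007906 = 0.039206
q = 3.92%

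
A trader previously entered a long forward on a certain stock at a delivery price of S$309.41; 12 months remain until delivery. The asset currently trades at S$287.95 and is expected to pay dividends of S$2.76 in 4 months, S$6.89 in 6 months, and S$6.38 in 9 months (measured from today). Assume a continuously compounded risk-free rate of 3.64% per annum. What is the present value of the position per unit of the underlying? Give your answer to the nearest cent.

-S$26.10

PV(remaining dividends) I = 2.76·e^(−0.0364·4/12) + 6.89·e^(−0.0364·6/12) + 6.38·e^(−0.0364·9/12) = 15.7006
Current forward F = (S − I)·e^(rT) = (287.95 − 15.7006)·e^(0.0364·12/12) = 272.2494 × 1.037071 = 282.3420
Value (long) = (F − K)·e^(−rT) = (282.3420 − 309.41) × 0.964255 = -26.1005
Value = -S$26.10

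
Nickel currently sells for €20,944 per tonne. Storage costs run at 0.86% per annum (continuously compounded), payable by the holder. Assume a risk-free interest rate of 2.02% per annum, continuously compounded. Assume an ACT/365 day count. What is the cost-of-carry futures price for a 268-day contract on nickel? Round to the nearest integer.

€21,392 per tonne

Net carry = r + u − y = 0.0202 + 0.0086 − 0.0000 = 0.0288
F = S·e^((r+u−y)T) = 20944 · e^(0.0288 × 268/365) = 20944 · e^0.021146
= 20944 × 1.021371 = €21,392 per tonne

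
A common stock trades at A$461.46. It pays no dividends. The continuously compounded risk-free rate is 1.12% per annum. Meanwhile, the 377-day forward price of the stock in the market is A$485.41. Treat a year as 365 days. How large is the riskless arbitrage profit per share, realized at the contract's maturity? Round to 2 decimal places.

A$18.58 per share

Fair forward: F* = S·e^(carry·T), with carry = r = 0.0112
F* = 461.46 · e^(0.0112 × 377/365) = 461.46 · e^0.011568 = 461.46 × 1.011635 = A$466.8291
Market A$485.41 > fair A$466.8291: forward overpriced → cash-and-carry (buy spot, short the forward).
At maturity, profit = |F_mkt − F*| = |485.41 − 466.8291| = A$18.58 per share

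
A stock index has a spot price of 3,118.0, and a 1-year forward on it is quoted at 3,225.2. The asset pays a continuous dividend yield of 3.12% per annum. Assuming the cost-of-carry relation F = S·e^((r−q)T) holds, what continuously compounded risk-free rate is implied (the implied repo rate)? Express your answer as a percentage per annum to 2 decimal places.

From F = S·e^((r−q)T): (r − q) = ln(F/S)/T
ln(3225.2/3118.0) = ln(1.034381) = 0.033803
(r − q) = 0.033803 / (1) = 0.033803
r = ln(F/S)/T + q = 0.033803 + 0.0312 = 0.065003
r = 6.50%

6.50%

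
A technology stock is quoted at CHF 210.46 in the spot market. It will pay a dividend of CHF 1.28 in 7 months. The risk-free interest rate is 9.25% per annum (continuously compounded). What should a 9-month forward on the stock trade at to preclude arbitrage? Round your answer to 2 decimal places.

CHF 224.28

PV(dividends) I = 1.28·e^(−0.0925·7/12)
I = 1.2128
F = (S − I)·e^(rT) = (210.46 − 1.2128) · e^(0.0925·9/12)
= 209.2472 · e^0.069375 = 209.2472 × 1.071838 = CHF 224.28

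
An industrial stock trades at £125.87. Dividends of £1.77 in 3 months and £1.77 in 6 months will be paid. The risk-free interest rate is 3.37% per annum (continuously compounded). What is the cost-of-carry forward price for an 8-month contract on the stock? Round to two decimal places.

PV(dividends) I = 1.77·e^(−0.0337·3/12) + 1.77·e^(−0.0337·6/12)
I = 1.7552 + 1.7404 = 3.4956
F = (S − I)·e^(rT) = (125.87 − 3.4956) · e^(0.0337·8/12)
= 122.3744 · e^0.022467 = 122.3744 × 1.022721 = £125.15

£125.15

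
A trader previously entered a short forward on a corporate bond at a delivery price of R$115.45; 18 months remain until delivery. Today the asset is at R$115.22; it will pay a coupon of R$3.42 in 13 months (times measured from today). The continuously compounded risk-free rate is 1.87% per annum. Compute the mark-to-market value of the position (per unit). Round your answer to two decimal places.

R$0.39

PV(remaining coupons) I = 3.42·e^(−0.0187·13/12) = 3.3514
Current forward F = (S − I)·e^(rT) = (115.22 − 3.3514)·e^(0.0187·18/12) = 111.8686 × 1.028447 = 115.0509
Value (long) = (F − K)·e^(−rT) = (115.0509 − 115.45) × 0.972340 = -0.3881
Short position value = −(long value) = R$0.39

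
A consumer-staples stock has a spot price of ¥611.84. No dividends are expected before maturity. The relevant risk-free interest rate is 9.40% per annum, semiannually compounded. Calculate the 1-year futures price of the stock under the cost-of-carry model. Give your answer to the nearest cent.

F = S · (1+r/2)^(2T)
= 611.84 × 1.096209
F = ¥670.70

¥670.70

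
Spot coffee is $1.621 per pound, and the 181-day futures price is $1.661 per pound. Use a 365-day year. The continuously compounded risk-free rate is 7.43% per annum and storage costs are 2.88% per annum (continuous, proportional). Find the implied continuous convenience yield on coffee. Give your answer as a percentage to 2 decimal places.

5.39%

F = S·e^((r+u−y)T) ⇒ (r+u−y) = ln(F/S)/T
ln(1.661/1.621) = 0.024377; /T ⇒ 0.049158
y = r + u − ln(F/S)/T = 0.0743 + 0.0288 − 0.049158 = 0.053942
y = 5.39%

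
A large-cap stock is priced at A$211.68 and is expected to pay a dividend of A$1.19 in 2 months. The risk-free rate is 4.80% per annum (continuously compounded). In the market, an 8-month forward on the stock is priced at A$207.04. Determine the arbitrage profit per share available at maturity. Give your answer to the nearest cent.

PV(dividends) I = 1.19·e^(−0.0480·2/12) = 1.1805
Fair forward F* = (S − I)·e^(rT) = (211.68 − 1.1805)·e^0.032000 = 210.4995 × 1.032518 = 217.3445
Market A$207.04 < fair 217.3445: forward underpriced → reverse cash-and-carry (short the stock, invest proceeds at r, pay the dividends, go long the forward).
Profit at T = |F_mkt − F*| = |207.04 − 217.3445| = A$10.30 per share

A$10.30 per share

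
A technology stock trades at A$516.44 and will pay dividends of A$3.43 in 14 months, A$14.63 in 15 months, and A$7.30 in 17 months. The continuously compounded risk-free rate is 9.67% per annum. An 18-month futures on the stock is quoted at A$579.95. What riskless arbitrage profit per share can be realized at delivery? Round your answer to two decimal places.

A$8.78 per share

PV(dividends) I = 3.43·e^(−0.0967·14/12) + 14.63·e^(−0.0967·15/12) + 7.30·e^(−0.0967·17/12) = 22.3938
Fair futures F* = (S − I)·e^(rT) = (516.44 − 22.3938)·e^0.145050 = 494.0462 × 1.156097 = 571.1653
Market A$579.95 > fair 571.1653: forward overpriced → cash-and-carry (borrow at r, buy the stock and collect the dividends, short the forward).
Profit at T = |F_mkt − F*| = |579.95 − 571.1653| = A$8.78 per share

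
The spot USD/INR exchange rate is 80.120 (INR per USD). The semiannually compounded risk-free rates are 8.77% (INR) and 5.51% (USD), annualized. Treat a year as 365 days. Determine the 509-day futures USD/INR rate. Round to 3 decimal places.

83.715

By covered interest parity, F = S · (1+r_INR/2)^(2T) / (1+r_USD/2)^(2T)
= 80.120 × 1.127152 / 1.078745 = 80.120 × 1.044873
F = 83.715 INR per USD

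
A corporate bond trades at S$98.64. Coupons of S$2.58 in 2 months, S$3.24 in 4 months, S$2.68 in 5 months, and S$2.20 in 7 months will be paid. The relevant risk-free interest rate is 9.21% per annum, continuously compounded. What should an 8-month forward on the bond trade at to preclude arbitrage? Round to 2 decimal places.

S$93.88

PV(coupons) I = 2.58·e^(−0.0921·2/12) + 3.24·e^(−0.0921·4/12) + 2.68·e^(−0.0921·5/12) + 2.20·e^(−0.0921·7/12)
I = 2.5407 + 3.1420 + 2.5791 + 2.0849 = 10.3467
F = (S − I)·e^(rT) = (98.64 − 10.3467) · e^(0.0921·8/12)
= 88.2933 · e^0.061400 = 88.2933 × 1.063324 = S$93.88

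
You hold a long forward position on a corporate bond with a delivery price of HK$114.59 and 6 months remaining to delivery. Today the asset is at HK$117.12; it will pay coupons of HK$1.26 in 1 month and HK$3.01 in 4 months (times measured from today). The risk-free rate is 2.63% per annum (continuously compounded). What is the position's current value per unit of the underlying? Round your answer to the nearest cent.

-HK$0.21

PV(remaining coupons) I = 1.26·e^(−0.0263·1/12) + 3.01·e^(−0.0263·4/12) = 4.2410
Current forward F = (S − I)·e^(rT) = (117.12 − 4.2410)·e^(0.0263·6/12) = 112.8790 × 1.013237 = 114.3732
Value (long) = (F − K)·e^(−rT) = (114.3732 − 114.59) × 0.986936 = -0.2140
Value = -HK$0.21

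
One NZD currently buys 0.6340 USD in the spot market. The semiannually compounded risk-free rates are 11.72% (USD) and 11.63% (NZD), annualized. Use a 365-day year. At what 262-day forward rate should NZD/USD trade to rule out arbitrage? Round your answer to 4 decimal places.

0.6344

By covered interest parity, F = S · (1+r_USD/2)^(2T) / (1+r_NZD/2)^(2T)
= 0.6340 × 1.085189 / 1.084527 = 0.6340 × 1.000610
F = 0.6344 USD per NZD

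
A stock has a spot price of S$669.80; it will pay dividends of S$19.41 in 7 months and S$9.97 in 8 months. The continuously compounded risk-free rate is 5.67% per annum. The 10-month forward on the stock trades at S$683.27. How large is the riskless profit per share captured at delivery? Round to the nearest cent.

S$10.81 per share

PV(dividends) I = 19.41·e^(−0.0567·7/12) + 9.97·e^(−0.0567·8/12) = 28.3787
Fair forward F* = (S − I)·e^(rT) = (669.80 − 28.3787)·e^0.047250 = 641.4213 × 1.048384 = 672.4558
Market S$683.27 > fair 672.4558: forward overpriced → cash-and-carry (borrow at r, buy the stock and collect the dividends, short the forward).
Profit at T = |F_mkt − F*| = |683.27 − 672.4558| = S$10.81 per share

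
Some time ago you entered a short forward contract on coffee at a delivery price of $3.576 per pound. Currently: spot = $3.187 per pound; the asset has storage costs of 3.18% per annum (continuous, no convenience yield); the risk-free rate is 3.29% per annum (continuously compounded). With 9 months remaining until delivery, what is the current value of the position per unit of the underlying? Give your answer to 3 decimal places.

Current fair forward for the remaining 9 months: F = S·e^((r + u)·T), (r + u) = 0.0329 + 0.0318 = 0.0647
F = 3.187 · e^(0.0647 × 9/12) = 3.187 × 1.049722 = 3.3455
Value of long forward = (F − K)·e^(−rT) = (3.3455 − 3.576) · e^(−0.0329·9/12)
= -0.2305 × 0.975627 = -0.225
Short position value = −(long value) = $0.225

$0.225 per pound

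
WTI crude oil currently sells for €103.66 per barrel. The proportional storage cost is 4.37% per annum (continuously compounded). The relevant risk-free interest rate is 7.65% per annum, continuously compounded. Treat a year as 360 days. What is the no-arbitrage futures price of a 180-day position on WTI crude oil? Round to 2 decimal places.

Net carry = r + u − y = 0.0765 + 0.0437 − 0.0000 = 0.1202
F = S·e^((r+u−y)T) = 103.66 · e^(0.1202 × 180/360) = 103.66 · e^0.060100
= 103.66 × 1.061943 = €110.08 per barrel

€110.08 per barrel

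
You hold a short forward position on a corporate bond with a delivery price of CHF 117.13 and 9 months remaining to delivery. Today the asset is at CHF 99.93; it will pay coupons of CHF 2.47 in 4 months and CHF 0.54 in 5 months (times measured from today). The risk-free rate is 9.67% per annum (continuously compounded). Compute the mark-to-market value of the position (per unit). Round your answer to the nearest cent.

PV(remaining coupons) I = 2.47·e^(−0.0967·4/12) + 0.54·e^(−0.0967·5/12) = 2.9103
Current forward F = (S − I)·e^(rT) = (99.93 − 2.9103)·e^(0.0967·9/12) = 97.0197 × 1.075220 = 104.3175
Value (long) = (F − K)·e^(−rT) = (104.3175 − 117.13) × 0.930042 = -11.9162
Short position value = −(long value) = CHF 11.92

CHF 11.92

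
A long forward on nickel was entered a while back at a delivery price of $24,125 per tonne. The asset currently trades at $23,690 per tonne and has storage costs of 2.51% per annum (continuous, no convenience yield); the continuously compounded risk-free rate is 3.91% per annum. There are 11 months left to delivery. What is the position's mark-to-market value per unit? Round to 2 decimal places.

Current fair forward for the remaining 11 months: F = S·e^((r + u)·T), (r + u) = 0.0391 + 0.0251 = 0.0642
F = 23690 · e^(0.0642 × 11/12) = 23690 × 1.06061614 = 25125.9964
Value of long forward = (F − K)·e^(−rT) = (25125.9964 − 24125) · e^(−0.0391·11/12)
= 1000.9964 × 0.96479304 = 965.75

$965.75 per tonne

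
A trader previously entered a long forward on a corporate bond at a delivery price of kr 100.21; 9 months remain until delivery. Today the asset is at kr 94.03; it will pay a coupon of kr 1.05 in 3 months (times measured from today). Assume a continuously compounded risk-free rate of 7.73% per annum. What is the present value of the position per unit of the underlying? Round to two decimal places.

-kr 1.57

PV(remaining coupons) I = 1.05·e^(−0.0773·3/12) = 1.0299
Current forward F = (S − I)·e^(rT) = (94.03 − 1.0299)·e^(0.0773·9/12) = 93.0001 × 1.059689 = 98.5512
Value (long) = (F − K)·e^(−rT) = (98.5512 − 100.21) × 0.943674 = -1.5654
Value = -kr 1.57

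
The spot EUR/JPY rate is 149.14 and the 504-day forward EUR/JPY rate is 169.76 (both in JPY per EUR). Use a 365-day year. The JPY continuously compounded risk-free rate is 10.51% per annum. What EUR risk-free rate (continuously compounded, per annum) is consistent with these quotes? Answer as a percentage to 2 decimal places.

1.13%

F = S·e^((r_JPY − r_EUR)T) ⇒ r_EUR = r_JPY − ln(F/S)/T
ln(169.76/149.14) = 0.129500; /(504/365) = 0.093785
r_EUR = 0.1051 − 0.093785 = 0.011315
r_EUR = 1.13%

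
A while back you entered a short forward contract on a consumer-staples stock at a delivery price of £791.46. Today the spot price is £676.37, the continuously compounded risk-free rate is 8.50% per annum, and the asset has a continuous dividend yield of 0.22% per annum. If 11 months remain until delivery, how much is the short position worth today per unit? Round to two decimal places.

£57.13

Current fair forward for the remaining 11 months: F = S·e^((r − q)·T), (r − q) = 0.0850 − 0.0022 = 0.0828
F = 676.37 · e^(0.0828 × 11/12) = 676.37 × 1.078855 = 729.7052
Value of long forward = (F − K)·e^(−rT) = (729.7052 − 791.46) · e^(−0.0850·11/12)
= -61.7548 × 0.925042 = -57.13
Short position value = −(long value) = £57.13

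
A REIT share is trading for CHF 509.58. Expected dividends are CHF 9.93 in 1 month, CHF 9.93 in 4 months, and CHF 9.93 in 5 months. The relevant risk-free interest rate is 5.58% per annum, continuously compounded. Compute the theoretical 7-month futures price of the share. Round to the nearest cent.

PV(dividends) I = 9.93·e^(−0.0558·1/12) + 9.93·e^(−0.0558·4/12) + 9.93·e^(−0.0558·5/12)
I = 9.8839 + 9.7470 + 9.7018 = 29.3327
F = (S − I)·e^(rT) = (509.58 − 29.3327) · e^(0.0558·7/12)
= 480.2473 · e^0.032550 = 480.2473 × 1.033086 = CHF 496.14

CHF 496.14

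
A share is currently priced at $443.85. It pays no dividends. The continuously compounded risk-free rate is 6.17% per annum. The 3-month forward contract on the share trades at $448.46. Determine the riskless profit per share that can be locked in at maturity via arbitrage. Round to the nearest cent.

Fair forward: F* = S·e^(carry·T), with carry = r = 0.0617
F* = 443.85 · e^(0.0617 × 3/12) = 443.85 · e^0.015425 = 443.85 × 1.015545 = $450.7496
Market $448.46 < fair $450.7496: forward underpriced → reverse cash-and-carry (short spot, go long the forward).
At maturity, profit = |F_mkt − F*| = |448.46 − 450.7496| = $2.29 per share

$2.29 per share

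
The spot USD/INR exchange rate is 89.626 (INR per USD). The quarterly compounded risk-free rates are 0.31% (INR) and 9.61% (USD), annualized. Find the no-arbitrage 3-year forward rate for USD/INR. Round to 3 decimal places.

By covered interest parity, F = S · (1+r_INR/4)^(4T) / (1+r_USD/4)^(4T)
= 89.626 × 1.009340 / 1.329617 = 89.626 × 0.759121
F = 68.037 INR per USD

68.037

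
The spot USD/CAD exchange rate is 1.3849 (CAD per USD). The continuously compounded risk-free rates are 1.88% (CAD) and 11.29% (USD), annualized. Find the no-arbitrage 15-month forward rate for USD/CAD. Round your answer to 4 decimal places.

1.2312

F = S·e^((r_CAD − r_USD)T) = 1.3849 · e^((0.0188 − 0.1129) × 15/12)
= 1.3849 · e^-0.117625 = 1.3849 × 0.889029
F = 1.2312 CAD per USD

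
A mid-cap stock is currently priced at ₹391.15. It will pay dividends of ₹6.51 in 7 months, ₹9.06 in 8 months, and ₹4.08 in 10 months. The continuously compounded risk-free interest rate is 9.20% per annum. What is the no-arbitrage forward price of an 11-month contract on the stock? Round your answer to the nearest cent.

PV(dividends) I = 6.51·e^(−0.0920·7/12) + 9.06·e^(−0.0920·8/12) + 4.08·e^(−0.0920·10/12)
I = 6.1698 + 8.5210 + 3.7789 = 18.4697
F = (S − I)·e^(rT) = (391.15 − 18.4697) · e^(0.0920·11/12)
= 372.6803 · e^0.084333 = 372.6803 × 1.087991 = ₹405.47

₹405.47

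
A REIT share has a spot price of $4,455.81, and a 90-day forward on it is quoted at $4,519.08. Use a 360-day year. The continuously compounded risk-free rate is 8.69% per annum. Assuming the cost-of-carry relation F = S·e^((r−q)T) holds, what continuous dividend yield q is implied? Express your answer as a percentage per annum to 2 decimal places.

3.05%

From F = S·e^((r−q)T): (r − q) = ln(F/S)/T
ln(4519.08/4455.81) = ln(1.014199) = 0.014099
(r − q) = 0.014099 / (90/360) = 0.056396
q = r − ln(F/S)/T = 0.0869 − 0.056396 = 0.030504
q = 3.05%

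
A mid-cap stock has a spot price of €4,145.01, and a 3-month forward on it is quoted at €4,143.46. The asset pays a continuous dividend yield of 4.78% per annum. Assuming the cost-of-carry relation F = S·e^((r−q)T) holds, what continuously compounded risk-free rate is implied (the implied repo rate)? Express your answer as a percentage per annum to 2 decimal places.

From F = S·e^((r−q)T): (r − q) = ln(F/S)/T
ln(4143.46/4145.01) = ln(0.999626) = -0.000374
(r − q) = -0.000374 / (3/12) = -0.001496
r = ln(F/S)/T + q = -0.001496 + 0.0478 = 0.046304
r = 4.63%

4.63%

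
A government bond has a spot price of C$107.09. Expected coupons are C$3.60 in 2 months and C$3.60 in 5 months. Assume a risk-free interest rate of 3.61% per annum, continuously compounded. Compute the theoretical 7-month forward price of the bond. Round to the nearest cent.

PV(coupons) I = 3.60·e^(−0.0361·2/12) + 3.60·e^(−0.0361·5/12)
I = 3.5784 + 3.5463 = 7.1247
F = (S − I)·e^(rT) = (107.09 − 7.1247) · e^(0.0361·7/12)
= 99.9653 · e^0.021058 = 99.9653 × 1.021281 = C$102.09

C$102.09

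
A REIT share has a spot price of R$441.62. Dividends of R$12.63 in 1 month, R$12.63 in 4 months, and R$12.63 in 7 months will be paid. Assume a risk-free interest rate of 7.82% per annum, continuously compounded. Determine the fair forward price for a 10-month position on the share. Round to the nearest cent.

R$431.95

PV(dividends) I = 12.63·e^(−0.0782·1/12) + 12.63·e^(−0.0782·4/12) + 12.63·e^(−0.0782·7/12)
I = 12.5480 + 12.3050 + 12.0668 = 36.9198
F = (S − I)·e^(rT) = (441.62 − 36.9198) · e^(0.0782·10/12)
= 404.7002 · e^0.065167 = 404.7002 × 1.067337 = R$431.95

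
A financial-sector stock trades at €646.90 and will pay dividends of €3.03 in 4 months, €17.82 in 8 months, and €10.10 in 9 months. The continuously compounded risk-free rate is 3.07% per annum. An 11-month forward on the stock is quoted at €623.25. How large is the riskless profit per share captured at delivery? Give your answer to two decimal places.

€10.92 per share

PV(dividends) I = 3.03·e^(−0.0307·4/12) + 17.82·e^(−0.0307·8/12) + 10.10·e^(−0.0307·9/12) = 30.3282
Fair forward F* = (S − I)·e^(rT) = (646.90 − 30.3282)·e^0.028142 = 616.5718 × 1.028542 = 634.1700
Market €623.25 < fair 634.1700: forward underpriced → reverse cash-and-carry (short the stock, invest proceeds at r, pay the dividends, go long the forward).
Profit at T = |F_mkt − F*| = |623.25 − 634.1700| = €10.92 per share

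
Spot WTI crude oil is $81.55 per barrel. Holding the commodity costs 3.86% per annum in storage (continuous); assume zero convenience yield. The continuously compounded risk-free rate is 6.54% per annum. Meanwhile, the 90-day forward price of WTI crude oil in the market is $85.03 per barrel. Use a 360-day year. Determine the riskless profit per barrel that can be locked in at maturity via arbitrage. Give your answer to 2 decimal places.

Fair forward: F* = S·e^(carry·T), with carry = (r + u) = 0.0654 + 0.0386 = 0.1040
F* = 81.55 · e^(0.1040 × 90/360) = 81.55 · e^0.026000 = 81.55 × 1.026341 = $83.6981
Market $85.03 > fair $83.6981: forward overpriced → cash-and-carry (buy spot, short the forward).
At maturity, profit = |F_mkt − F*| = |85.03 − 83.6981| = $1.33 per barrel

$1.33 per barrel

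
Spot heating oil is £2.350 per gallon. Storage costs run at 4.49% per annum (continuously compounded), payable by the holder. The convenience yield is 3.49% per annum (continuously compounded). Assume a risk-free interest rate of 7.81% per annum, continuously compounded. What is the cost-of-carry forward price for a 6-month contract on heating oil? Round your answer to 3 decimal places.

Net carry = r + u − y = 0.0781 + 0.0449 − 0.0349 = 0.0881
F = S·e^((r+u−y)T) = 2.350 · e^(0.0881 × 6/12) = 2.350 · e^0.044050
= 2.350 × 1.045035 = £2.456 per gallon

£2.456 per gallon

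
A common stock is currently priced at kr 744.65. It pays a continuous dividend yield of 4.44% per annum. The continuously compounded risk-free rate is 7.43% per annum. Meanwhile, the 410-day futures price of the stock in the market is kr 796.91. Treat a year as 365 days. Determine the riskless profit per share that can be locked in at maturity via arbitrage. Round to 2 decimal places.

kr 26.83 per share

Fair futures: F* = S·e^(carry·T), with carry = (r − q) = 0.0743 − 0.0444 = 0.0299
F* = 744.65 · e^(0.0299 × 410/365) = 744.65 · e^0.033586 = 744.65 × 1.034156 = kr 770.0843
Market kr 796.91 > fair kr 770.0843: forward overpriced → cash-and-carry (buy spot, short the forward).
At maturity, profit = |F_mkt − F*| = |796.91 − 770.0843| = kr 26.83 per share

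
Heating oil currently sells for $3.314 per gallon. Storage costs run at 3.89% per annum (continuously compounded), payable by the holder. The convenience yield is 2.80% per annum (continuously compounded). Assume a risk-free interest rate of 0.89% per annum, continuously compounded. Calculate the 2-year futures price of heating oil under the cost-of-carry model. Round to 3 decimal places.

Net carry = r + u − y = 0.0089 + 0.0389 − 0.0280 = 0.0198
F = S·e^((r+u−y)T) = 3.314 · e^(0.0198 × 2) = 3.314 · e^0.039600
= 3.314 × 1.040395 = $3.448 per gallon

$3.448 per gallon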